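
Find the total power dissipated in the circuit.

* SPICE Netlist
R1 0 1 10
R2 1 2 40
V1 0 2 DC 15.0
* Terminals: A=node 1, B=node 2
Nodal analysis, taking node 2 as the 0 V reference.
Source V1 fixes V_0 = 15 V.
KCL at each unknown node (sum of currents leaving = 0; resistances in Ω):
  Node 1: (V_1 - 15)/10 + (V_1 - 0)/40 = 0
Collecting terms: 0.125 × V_1 = 1.5  =>  V_1 = 12 V
Power in each resistor, P = (ΔV)²/R:
  P_R1 = (15 - 12)²/10 = 0.9 W
  P_R2 = (12 - 0)²/40 = 3.6 W
P_total = P_R1 + P_R2 = 4.5 W

Final answer: 4.5 W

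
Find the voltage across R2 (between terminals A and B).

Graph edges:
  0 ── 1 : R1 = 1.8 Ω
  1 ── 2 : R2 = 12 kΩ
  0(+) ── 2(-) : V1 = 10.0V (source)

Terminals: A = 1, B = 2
R1 and R2 are in series across V1 (node 0 → node 1 → node 2), and the output A–B is taken across R2, so this is a voltage divider.
Series current: I = V1/(R1 + R2) = 10/(1.8 + 12000) = 10/12000 = 0.0008332 A
V_R2 = I × R2 = V1 × R2/(R1 + R2) = 10 × 12000/12000 = 9.999 V

Final answer: 9.999 V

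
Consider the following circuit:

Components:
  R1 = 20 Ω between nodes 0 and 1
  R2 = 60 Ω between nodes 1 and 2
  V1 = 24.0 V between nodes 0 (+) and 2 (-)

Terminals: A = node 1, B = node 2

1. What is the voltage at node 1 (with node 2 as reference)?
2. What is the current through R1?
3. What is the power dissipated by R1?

Nodal analysis, taking node 2 as the 0 V reference.
Source V1 fixes V_0 = 24 V.
KCL at each unknown node (sum of currents leaving = 0; resistances in Ω):
  Node 1: (V_1 - 24)/20 + (V_1 - 0)/60 = 0
Collecting terms: 0.06667 × V_1 = 1.2  =>  V_1 = 18 V
Part 1:
  Read off the nodal solution: V_1 = 18 V
Part 2:
  I_R1 = (V_0 - V_1)/R1 = (24 - 18)/20 = 0.3 A
  Magnitude: I_R1 = 0.3 A
Part 3:
  I_R1 = (V_0 - V_1)/R1 = (24 - 18)/20 = 0.3 A
  P_R1 = I_R1² × R1 = (0.3)² × 20 = 1.8 W

Final answers:
1. V_1 = 18 V
2. I_R1 = 0.3 A
3. P_R1 = 1.8 W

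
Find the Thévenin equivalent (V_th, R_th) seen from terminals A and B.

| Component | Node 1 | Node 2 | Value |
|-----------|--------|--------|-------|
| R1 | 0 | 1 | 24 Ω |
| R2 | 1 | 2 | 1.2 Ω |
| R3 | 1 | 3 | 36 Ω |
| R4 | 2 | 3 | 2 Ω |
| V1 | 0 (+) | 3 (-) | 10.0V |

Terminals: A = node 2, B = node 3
Step 1 — V_th is the open-circuit voltage V_A - V_B (nothing connected across the terminals).
Nodal analysis, taking node 3 as the 0 V reference.
Source V1 fixes V_0 = 10 V.
KCL at each unknown node (sum of currents leaving = 0; resistances in Ω):
  Node 1: (V_1 - 10)/24 + (V_1 - V_2)/1.2 + (V_1 - 0)/36 = 0
  Node 2: (V_2 - V_1)/1.2 + (V_2 - 0)/2 = 0
Collecting terms (coefficients in siemens):
  0.9028·V_1 - 0.8333·V_2 = 0.4167
  1.333·V_2 - 0.8333·V_1 = 0
Determinant D = (0.9028)(1.333) - (-0.8333)(-0.8333) = 0.5093
V_1 = [(0.4167)(1.333) - (-0.8333)(0)]/D = 1.091 V
V_2 = [(0.9028)(0) - (0.4167)(-0.8333)]/D = 0.6818 V
V_th = V_2 - V_3 = 0.6818 - 0 = 0.6818 V
Step 2 — R_th: zero the source — replace V1 by a short circuit (node 3 merges into node 0) — and find the resistance seen between A (node 2) and B (node 0).
Reduce the network between node 2 (A) and node 0 (B) by series/parallel combination:
  Rp1 = R1 ‖ R3 (parallel, both between nodes 0 and 1) = 1/(1/24 + 1/36) = 14.4 Ω
  Rs1 = R2 + Rp1 (series, joined only at node 1) = 1.2 + 14.4 = 15.6 Ω
  Rp2 = R4 ‖ Rs1 (parallel, both between nodes 0 and 2) = 1/(1/2 + 1/15.6) = 1.773 Ω
R_th = 1.773 Ω

Final answer: V_th = 0.6818 V, R_th = 1.773 Ω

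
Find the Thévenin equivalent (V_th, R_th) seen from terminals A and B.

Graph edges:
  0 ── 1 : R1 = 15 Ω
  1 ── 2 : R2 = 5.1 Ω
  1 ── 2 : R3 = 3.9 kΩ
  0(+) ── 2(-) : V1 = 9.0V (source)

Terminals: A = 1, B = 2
Step 1 — V_th is the open-circuit voltage V_A - V_B (nothing connected across the terminals).
Nodal analysis, taking node 2 as the 0 V reference.
Source V1 fixes V_0 = 9 V.
KCL at each unknown node (sum of currents leaving = 0; resistances in Ω):
  Node 1: (V_1 - 9)/15 + (V_1 - 0)/5.1 + (V_1 - 0)/3900 = 0
Collecting terms: 0.263 × V_1 = 0.6  =>  V_1 = 2.281 V
V_th = V_1 - V_2 = 2.281 - 0 = 2.281 V
Step 2 — R_th: zero the source — replace V1 by a short circuit (node 2 merges into node 0) — and find the resistance seen between A (node 1) and B (node 0).
Reduce the network between node 1 (A) and node 0 (B) by series/parallel combination:
  Rp1 = R1 ‖ R2 ‖ R3 (parallel, all between nodes 0 and 1) = 1/(1/15 + 1/5.1 + 1/3900) = 3.802 Ω
R_th = 3.802 Ω

Final answer: V_th = 2.281 V, R_th = 3.802 Ω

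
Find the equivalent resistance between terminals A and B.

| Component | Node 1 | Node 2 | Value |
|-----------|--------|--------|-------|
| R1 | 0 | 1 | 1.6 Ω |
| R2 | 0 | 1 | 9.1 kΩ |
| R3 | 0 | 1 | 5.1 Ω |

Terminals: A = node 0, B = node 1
Reduce the network between node 0 (A) and node 1 (B) by series/parallel combination:
  Rp1 = R1 ‖ R2 ‖ R3 (parallel, all between nodes 0 and 1) = 1/(1/1.6 + 1/9100 + 1/5.1) = 1.218 Ω
R_eq = 1.218 Ω

Final answer: 1.218 Ω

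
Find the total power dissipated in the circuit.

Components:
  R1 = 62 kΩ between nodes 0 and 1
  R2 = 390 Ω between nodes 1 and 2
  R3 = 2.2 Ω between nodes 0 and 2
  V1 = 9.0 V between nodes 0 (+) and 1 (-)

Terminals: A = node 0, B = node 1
Nodal analysis, taking node 1 as the 0 V reference.
Source V1 fixes V_0 = 9 V.
KCL at each unknown node (sum of currents leaving = 0; resistances in Ω):
  Node 2: (V_2 - 0)/390 + (V_2 - 9)/2.2 = 0
Collecting terms: 0.4571 × V_2 = 4.091  =>  V_2 = 8.95 V
Power in each resistor, P = (ΔV)²/R:
  P_R1 = (9 - 0)²/62000 = 0.001306 W
  P_R2 = (0 - 8.95)²/390 = 0.2054 W
  P_R3 = (9 - 8.95)²/2.2 = 0.001158 W
P_total = P_R1 + P_R2 + P_R3 = 0.2078 W

Final answer: 0.2078 W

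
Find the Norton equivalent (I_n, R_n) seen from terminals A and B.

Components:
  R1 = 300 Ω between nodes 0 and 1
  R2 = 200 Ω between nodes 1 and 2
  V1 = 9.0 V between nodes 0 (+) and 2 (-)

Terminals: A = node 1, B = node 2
Find the Thévenin equivalent first; then I_n = V_th/R_th and R_n = R_th.
Step 1 — V_th is the open-circuit voltage V_A - V_B (nothing connected across the terminals).
Nodal analysis, taking node 2 as the 0 V reference.
Source V1 fixes V_0 = 9 V.
KCL at each unknown node (sum of currents leaving = 0; resistances in Ω):
  Node 1: (V_1 - 9)/300 + (V_1 - 0)/200 = 0
Collecting terms: 0.008333 × V_1 = 0.03  =>  V_1 = 3.6 V
V_th = V_1 - V_2 = 3.6 - 0 = 3.6 V
Step 2 — R_th: zero the source — replace V1 by a short circuit (node 2 merges into node 0) — and find the resistance seen between A (node 1) and B (node 0).
Reduce the network between node 1 (A) and node 0 (B) by series/parallel combination:
  Rp1 = R1 ‖ R2 (parallel, both between nodes 0 and 1) = 1/(1/300 + 1/200) = 120 Ω
R_th = 120 Ω
I_n = V_th/R_th = 3.6/120 = 0.03 A, and R_n = R_th = 120 Ω

Final answer: I_n = 0.03 A, R_n = 120 Ω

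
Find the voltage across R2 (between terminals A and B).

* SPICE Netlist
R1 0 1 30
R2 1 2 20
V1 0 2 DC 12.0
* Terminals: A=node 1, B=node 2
R1 and R2 are in series across V1 (node 0 → node 1 → node 2), and the output A–B is taken across R2, so this is a voltage divider.
Series current: I = V1/(R1 + R2) = 12/(30 + 20) = 12/50 = 0.24 A
V_R2 = I × R2 = V1 × R2/(R1 + R2) = 12 × 20/50 = 4.8 V

Final answer: 4.8 V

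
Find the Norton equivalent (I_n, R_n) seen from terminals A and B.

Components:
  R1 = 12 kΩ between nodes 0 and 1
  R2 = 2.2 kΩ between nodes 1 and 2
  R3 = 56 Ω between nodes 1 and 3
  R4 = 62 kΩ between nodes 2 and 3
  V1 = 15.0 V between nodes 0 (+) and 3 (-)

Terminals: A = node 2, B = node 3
Find the Thévenin equivalent first; then I_n = V_th/R_th and R_n = R_th.
Step 1 — V_th is the open-circuit voltage V_A - V_B (nothing connected across the terminals).
Nodal analysis, taking node 3 as the 0 V reference.
Source V1 fixes V_0 = 15 V.
KCL at each unknown node (sum of currents leaving = 0; resistances in Ω):
  Node 1: (V_1 - 15)/12000 + (V_1 - V_2)/2200 + (V_1 - 0)/56 = 0
  Node 2: (V_2 - V_1)/2200 + (V_2 - 0)/62000 = 0
Collecting terms (coefficients in siemens):
  0.0184·V_1 - 0.0004545·V_2 = 0.00125
  0.0004707·V_2 - 0.0004545·V_1 = 0
Determinant D = (0.0184)(0.0004707) - (-0.0004545)(-0.0004545) = 0.000008451
V_1 = [(0.00125)(0.0004707) - (-0.0004545)(0)]/D = 0.06961 V
V_2 = [(0.0184)(0) - (0.00125)(-0.0004545)]/D = 0.06723 V
V_th = V_2 - V_3 = 0.06723 - 0 = 0.06723 V
Step 2 — R_th: zero the source — replace V1 by a short circuit (node 3 merges into node 0) — and find the resistance seen between A (node 2) and B (node 0).
Reduce the network between node 2 (A) and node 0 (B) by series/parallel combination:
  Rp1 = R1 ‖ R3 (parallel, both between nodes 0 and 1) = 1/(1/12000 + 1/56) = 55.74 Ω
  Rs1 = R2 + Rp1 (series, joined only at node 1) = 2200 + 55.74 = 2256 Ω
  Rp2 = R4 ‖ Rs1 (parallel, both between nodes 0 and 2) = 1/(1/62000 + 1/2256) = 2177 Ω
R_th = 2.177 kΩ
I_n = V_th/R_th = 0.06723/2177 = 0.00003089 A, and R_n = R_th = 2.177 kΩ

Final answer: I_n = 3.089e-05 A, R_n = 2.177 kΩ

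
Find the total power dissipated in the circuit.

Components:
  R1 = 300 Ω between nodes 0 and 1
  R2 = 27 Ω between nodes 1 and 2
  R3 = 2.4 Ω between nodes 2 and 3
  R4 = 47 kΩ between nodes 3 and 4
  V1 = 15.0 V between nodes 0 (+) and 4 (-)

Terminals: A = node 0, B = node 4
Nodal analysis, taking node 4 as the 0 V reference.
Source V1 fixes V_0 = 15 V.
KCL at each unknown node (sum of currents leaving = 0; resistances in Ω):
  Node 1: (V_1 - 15)/300 + (V_1 - V_2)/27 = 0
  Node 2: (V_2 - V_1)/27 + (V_2 - V_3)/2.4 = 0
  Node 3: (V_3 - V_2)/2.4 + (V_3 - 0)/47000 = 0
Collecting terms (coefficients in siemens):
  0.04037·V_1 - 0.03704·V_2 = 0.05
  0.4537·V_2 - 0.03704·V_1 - 0.4167·V_3 = 0
  0.4167·V_3 - 0.4167·V_2 = 0
Solving these 3 simultaneous equations (Gaussian elimination) gives:
  V_1 = 14.9 V, V_2 = 14.9 V, V_3 = 14.9 V
Power in each resistor, P = (ΔV)²/R:
  P_R1 = (15 - 14.9)²/300 = 0.00003013 W
  P_R2 = (14.9 - 14.9)²/27 = 0.000002712 W
  P_R3 = (14.9 - 14.9)²/2.4 = 0.0000002411 W
  P_R4 = (14.9 - 0)²/47000 = 0.004721 W
P_total = P_R1 + P_R2 + P_R3 + P_R4 = 0.004754 W

Final answer: 0.004754 W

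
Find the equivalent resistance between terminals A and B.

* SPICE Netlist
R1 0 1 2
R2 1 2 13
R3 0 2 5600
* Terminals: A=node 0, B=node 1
Reduce the network between node 0 (A) and node 1 (B) by series/parallel combination:
  Rs1 = R3 + R2 (series, joined only at node 2) = 5600 + 13 = 5613 Ω
  Rp1 = R1 ‖ Rs1 (parallel, both between nodes 0 and 1) = 1/(1/2 + 1/5613) = 1.999 Ω
R_eq = 1.999 Ω

Final answer: 1.999 Ω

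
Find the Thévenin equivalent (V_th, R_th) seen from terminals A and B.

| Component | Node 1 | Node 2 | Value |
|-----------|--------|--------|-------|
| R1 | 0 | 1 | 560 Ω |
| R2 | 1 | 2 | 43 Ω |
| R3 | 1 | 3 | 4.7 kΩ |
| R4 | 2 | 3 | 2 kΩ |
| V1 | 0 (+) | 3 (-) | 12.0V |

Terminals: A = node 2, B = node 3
Step 1 — V_th is the open-circuit voltage V_A - V_B (nothing connected across the terminals).
Nodal analysis, taking node 3 as the 0 V reference.
Source V1 fixes V_0 = 12 V.
KCL at each unknown node (sum of currents leaving = 0; resistances in Ω):
  Node 1: (V_1 - 12)/560 + (V_1 - V_2)/43 + (V_1 - 0)/4700 = 0
  Node 2: (V_2 - V_1)/43 + (V_2 - 0)/2000 = 0
Collecting terms (coefficients in siemens):
  0.02525·V_1 - 0.02326·V_2 = 0.02143
  0.02376·V_2 - 0.02326·V_1 = 0
Determinant D = (0.02525)(0.02376) - (-0.02326)(-0.02326) = 0.0000591
V_1 = [(0.02143)(0.02376) - (-0.02326)(0)]/D = 8.613 V
V_2 = [(0.02525)(0) - (0.02143)(-0.02326)]/D = 8.432 V
V_th = V_2 - V_3 = 8.432 - 0 = 8.432 V
Step 2 — R_th: zero the source — replace V1 by a short circuit (node 3 merges into node 0) — and find the resistance seen between A (node 2) and B (node 0).
Reduce the network between node 2 (A) and node 0 (B) by series/parallel combination:
  Rp1 = R1 ‖ R3 (parallel, both between nodes 0 and 1) = 1/(1/560 + 1/4700) = 500.4 Ω
  Rs1 = R2 + Rp1 (series, joined only at node 1) = 43 + 500.4 = 543.4 Ω
  Rp2 = R4 ‖ Rs1 (parallel, both between nodes 0 and 2) = 1/(1/2000 + 1/543.4) = 427.3 Ω
R_th = 427.3 Ω

Final answer: V_th = 8.432 V, R_th = 427.3 Ω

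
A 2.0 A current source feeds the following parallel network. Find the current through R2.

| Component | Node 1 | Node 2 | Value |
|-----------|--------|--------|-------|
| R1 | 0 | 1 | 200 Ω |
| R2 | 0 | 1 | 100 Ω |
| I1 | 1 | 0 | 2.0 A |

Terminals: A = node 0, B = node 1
All resistors sit directly between nodes 0 and 1, so they are in parallel and share one voltage V; the full source current 2 A splits among them.
1/R_par = 1/200 + 1/100 = 0.015 S  =>  R_par = 66.67 Ω
V = I × R_par = 2 × 66.67 = 133.3 V
I_R2 = V/R2 = 133.3/100 = 1.333 A

Final answer: 1.333 A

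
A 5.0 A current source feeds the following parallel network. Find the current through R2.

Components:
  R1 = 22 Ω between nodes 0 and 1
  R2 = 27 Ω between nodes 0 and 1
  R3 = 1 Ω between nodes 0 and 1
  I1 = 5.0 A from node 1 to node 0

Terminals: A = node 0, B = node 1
All resistors sit directly between nodes 0 and 1, so they are in parallel and share one voltage V; the full source current 5 A splits among them.
1/R_par = 1/22 + 1/27 + 1/1 = 1.082 S  =>  R_par = 0.9238 Ω
V = I × R_par = 5 × 0.9238 = 4.619 V
I_R2 = V/R2 = 4.619/27 = 0.1711 A

Final answer: 0.1711 A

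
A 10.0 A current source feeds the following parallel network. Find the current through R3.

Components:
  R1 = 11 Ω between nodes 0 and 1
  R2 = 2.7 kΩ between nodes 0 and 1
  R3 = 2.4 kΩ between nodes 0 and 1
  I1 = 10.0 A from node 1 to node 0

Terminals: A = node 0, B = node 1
All resistors sit directly between nodes 0 and 1, so they are in parallel and share one voltage V; the full source current 10 A splits among them.
1/R_par = 1/11 + 1/2700 + 1/2400 = 0.0917 S  =>  R_par = 10.91 Ω
V = I × R_par = 10 × 10.91 = 109.1 V
I_R3 = V/R3 = 109.1/2400 = 0.04544 A

Final answer: 0.04544 A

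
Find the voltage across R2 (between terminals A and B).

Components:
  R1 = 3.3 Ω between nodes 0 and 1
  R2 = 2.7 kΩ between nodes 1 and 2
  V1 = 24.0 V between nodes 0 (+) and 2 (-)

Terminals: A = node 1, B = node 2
R1 and R2 are in series across V1 (node 0 → node 1 → node 2), and the output A–B is taken across R2, so this is a voltage divider.
Series current: I = V1/(R1 + R2) = 24/(3.3 + 2700) = 24/2703 = 0.008878 A
V_R2 = I × R2 = V1 × R2/(R1 + R2) = 24 × 2700/2703 = 23.97 V

Final answer: 23.97 V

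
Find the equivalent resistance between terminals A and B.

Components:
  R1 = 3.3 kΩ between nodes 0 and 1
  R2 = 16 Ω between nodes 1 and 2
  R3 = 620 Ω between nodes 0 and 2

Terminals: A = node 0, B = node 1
Reduce the network between node 0 (A) and node 1 (B) by series/parallel combination:
  Rs1 = R3 + R2 (series, joined only at node 2) = 620 + 16 = 636 Ω
  Rp1 = R1 ‖ Rs1 (parallel, both between nodes 0 and 1) = 1/(1/3300 + 1/636) = 533.2 Ω
R_eq = 533.2 Ω

Final answer: 533.2 Ω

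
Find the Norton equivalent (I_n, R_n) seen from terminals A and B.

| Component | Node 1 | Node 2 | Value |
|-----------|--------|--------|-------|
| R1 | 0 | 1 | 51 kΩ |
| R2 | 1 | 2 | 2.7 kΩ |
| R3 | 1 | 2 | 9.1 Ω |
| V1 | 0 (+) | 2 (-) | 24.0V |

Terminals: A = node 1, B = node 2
Find the Thévenin equivalent first; then I_n = V_th/R_th and R_n = R_th.
Step 1 — V_th is the open-circuit voltage V_A - V_B (nothing connected across the terminals).
Nodal analysis, taking node 2 as the 0 V reference.
Source V1 fixes V_0 = 24 V.
KCL at each unknown node (sum of currents leaving = 0; resistances in Ω):
  Node 1: (V_1 - 24)/51000 + (V_1 - 0)/2700 + (V_1 - 0)/9.1 = 0
Collecting terms: 0.1103 × V_1 = 0.0004706  =>  V_1 = 0.004267 V
V_th = V_1 - V_2 = 0.004267 - 0 = 0.004267 V
Step 2 — R_th: zero the source — replace V1 by a short circuit (node 2 merges into node 0) — and find the resistance seen between A (node 1) and B (node 0).
Reduce the network between node 1 (A) and node 0 (B) by series/parallel combination:
  Rp1 = R1 ‖ R2 ‖ R3 (parallel, all between nodes 0 and 1) = 1/(1/51000 + 1/2700 + 1/9.1) = 9.068 Ω
R_th = 9.068 Ω
I_n = V_th/R_th = 0.004267/9.068 = 0.0004706 A, and R_n = R_th = 9.068 Ω

Final answer: I_n = 0.0004706 A, R_n = 9.068 Ω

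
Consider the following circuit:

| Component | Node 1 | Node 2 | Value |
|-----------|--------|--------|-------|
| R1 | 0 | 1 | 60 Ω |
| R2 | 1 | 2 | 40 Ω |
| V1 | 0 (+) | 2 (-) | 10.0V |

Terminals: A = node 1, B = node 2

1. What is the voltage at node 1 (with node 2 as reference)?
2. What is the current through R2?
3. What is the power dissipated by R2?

Nodal analysis, taking node 2 as the 0 V reference.
Source V1 fixes V_0 = 10 V.
KCL at each unknown node (sum of currents leaving = 0; resistances in Ω):
  Node 1: (V_1 - 10)/60 + (V_1 - 0)/40 = 0
Collecting terms: 0.04167 × V_1 = 0.1667  =>  V_1 = 4 V
Part 1:
  Read off the nodal solution: V_1 = 4 V
Part 2:
  I_R2 = (V_1 - V_2)/R2 = (4 - 0)/40 = 0.1 A
  Magnitude: I_R2 = 0.1 A
Part 3:
  I_R2 = (V_1 - V_2)/R2 = (4 - 0)/40 = 0.1 A
  P_R2 = I_R2² × R2 = (0.1)² × 40 = 0.4 W

Final answers:
1. V_1 = 4 V
2. I_R2 = 0.1 A
3. P_R2 = 0.4 W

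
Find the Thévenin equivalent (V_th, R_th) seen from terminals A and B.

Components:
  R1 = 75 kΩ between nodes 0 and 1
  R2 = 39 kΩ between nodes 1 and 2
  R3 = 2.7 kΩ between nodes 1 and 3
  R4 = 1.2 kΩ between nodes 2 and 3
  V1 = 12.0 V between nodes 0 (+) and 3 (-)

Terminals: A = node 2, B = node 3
Step 1 — V_th is the open-circuit voltage V_A - V_B (nothing connected across the terminals).
Nodal analysis, taking node 3 as the 0 V reference.
Source V1 fixes V_0 = 12 V.
KCL at each unknown node (sum of currents leaving = 0; resistances in Ω):
  Node 1: (V_1 - 12)/75000 + (V_1 - V_2)/39000 + (V_1 - 0)/2700 = 0
  Node 2: (V_2 - V_1)/39000 + (V_2 - 0)/1200 = 0
Collecting terms (coefficients in siemens):
  0.0004093·V_1 - 0.00002564·V_2 = 0.00016
  0.000859·V_2 - 0.00002564·V_1 = 0
Determinant D = (0.0004093)(0.000859) - (-0.00002564)(-0.00002564) = 0.000000351
V_1 = [(0.00016)(0.000859) - (-0.00002564)(0)]/D = 0.3916 V
V_2 = [(0.0004093)(0) - (0.00016)(-0.00002564)]/D = 0.01169 V
V_th = V_2 - V_3 = 0.01169 - 0 = 0.01169 V
Step 2 — R_th: zero the source — replace V1 by a short circuit (node 3 merges into node 0) — and find the resistance seen between A (node 2) and B (node 0).
Reduce the network between node 2 (A) and node 0 (B) by series/parallel combination:
  Rp1 = R1 ‖ R3 (parallel, both between nodes 0 and 1) = 1/(1/75000 + 1/2700) = 2606 Ω
  Rs1 = R2 + Rp1 (series, joined only at node 1) = 39000 + 2606 = 41610 Ω
  Rp2 = R4 ‖ Rs1 (parallel, both between nodes 0 and 2) = 1/(1/1200 + 1/41610) = 1166 Ω
R_th = 1.166 kΩ

Final answer: V_th = 0.01169 V, R_th = 1.166 kΩ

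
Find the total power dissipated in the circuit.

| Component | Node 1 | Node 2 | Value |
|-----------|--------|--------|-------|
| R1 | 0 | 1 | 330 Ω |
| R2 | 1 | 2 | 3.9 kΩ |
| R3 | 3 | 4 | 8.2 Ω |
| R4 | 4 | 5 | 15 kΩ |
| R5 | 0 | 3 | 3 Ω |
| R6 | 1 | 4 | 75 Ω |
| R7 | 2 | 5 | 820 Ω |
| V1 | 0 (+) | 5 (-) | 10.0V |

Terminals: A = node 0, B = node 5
Nodal analysis, taking node 5 as the 0 V reference.
Source V1 fixes V_0 = 10 V.
KCL at each unknown node (sum of currents leaving = 0; resistances in Ω):
  Node 1: (V_1 - 10)/330 + (V_1 - V_2)/3900 + (V_1 - V_4)/75 = 0
  Node 2: (V_2 - V_1)/3900 + (V_2 - 0)/820 = 0
  Node 3: (V_3 - V_4)/8.2 + (V_3 - 10)/3 = 0
  Node 4: (V_4 - V_3)/8.2 + (V_4 - 0)/15000 + (V_4 - V_1)/75 = 0
Collecting terms (coefficients in siemens):
  0.01662·V_1 - 0.0002564·V_2 - 0.01333·V_4 = 0.0303
  0.001476·V_2 - 0.0002564·V_1 = 0
  0.4553·V_3 - 0.122·V_4 = 3.333
  0.1354·V_4 - 0.01333·V_1 - 0.122·V_3 = 0
Solving these 4 simultaneous equations (Gaussian elimination) gives:
  V_1 = 9.851 V, V_2 = 1.711 V, V_3 = 9.993 V, V_4 = 9.974 V
Power in each resistor, P = (ΔV)²/R:
  P_R1 = (10 - 9.851)²/330 = 0.00006688 W
  P_R2 = (9.851 - 1.711)²/3900 = 0.01699 W
  P_R3 = (9.993 - 9.974)²/8.2 = 0.00004345 W
  P_R4 = (9.974 - 0)²/15000 = 0.006632 W
  P_R5 = (10 - 9.993)²/3 = 0.0000159 W
  P_R6 = (9.851 - 9.974)²/75 = 0.000201 W
  P_R7 = (1.711 - 0)²/820 = 0.003572 W
P_total = P_R1 + P_R2 + P_R3 + P_R4 + P_R5 + P_R6 + P_R7 = 0.02752 W

Final answer: 0.02752 W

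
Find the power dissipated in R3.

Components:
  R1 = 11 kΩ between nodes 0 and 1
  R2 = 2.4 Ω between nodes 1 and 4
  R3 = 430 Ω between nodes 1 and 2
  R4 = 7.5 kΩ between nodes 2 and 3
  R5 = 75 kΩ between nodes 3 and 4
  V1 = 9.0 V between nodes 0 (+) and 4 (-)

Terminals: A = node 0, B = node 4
Nodal analysis, taking node 4 as the 0 V reference.
Source V1 fixes V_0 = 9 V.
KCL at each unknown node (sum of currents leaving = 0; resistances in Ω):
  Node 1: (V_1 - 9)/11000 + (V_1 - 0)/2.4 + (V_1 - V_2)/430 = 0
  Node 2: (V_2 - V_1)/430 + (V_2 - V_3)/7500 = 0
  Node 3: (V_3 - V_2)/7500 + (V_3 - 0)/75000 = 0
Collecting terms (coefficients in siemens):
  0.4191·V_1 - 0.002326·V_2 = 0.0008182
  0.002459·V_2 - 0.002326·V_1 - 0.0001333·V_3 = 0
  0.0001467·V_3 - 0.0001333·V_2 = 0
Solving these 3 simultaneous equations (Gaussian elimination) gives:
  V_1 = 0.001963 V, V_2 = 0.001953 V, V_3 = 0.001775 V
I_R3 = (V_1 - V_2)/R3 = (0.001963 - 0.001953)/430 = 0.00000002367 A
P_R3 = I_R3² × R3 = (0.00000002367)² × 430 = 0.000000000000241 W

Final answer: 2.41e-13 W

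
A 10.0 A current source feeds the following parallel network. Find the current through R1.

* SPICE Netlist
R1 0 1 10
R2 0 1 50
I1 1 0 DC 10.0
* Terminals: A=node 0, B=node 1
All resistors sit directly between nodes 0 and 1, so they are in parallel and share one voltage V; the full source current 10 A splits among them.
1/R_par = 1/10 + 1/50 = 0.12 S  =>  R_par = 8.333 Ω
V = I × R_par = 10 × 8.333 = 83.33 V
I_R1 = V/R1 = 83.33/10 = 8.333 A

Final answer: 8.333 A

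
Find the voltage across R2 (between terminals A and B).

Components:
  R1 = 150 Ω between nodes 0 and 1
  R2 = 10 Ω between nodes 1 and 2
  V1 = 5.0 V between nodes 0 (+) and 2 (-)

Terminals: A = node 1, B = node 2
R1 and R2 are in series across V1 (node 0 → node 1 → node 2), and the output A–B is taken across R2, so this is a voltage divider.
Series current: I = V1/(R1 + R2) = 5/(150 + 10) = 5/160 = 0.03125 A
V_R2 = I × R2 = V1 × R2/(R1 + R2) = 5 × 10/160 = 0.3125 V

Final answer: 0.3125 V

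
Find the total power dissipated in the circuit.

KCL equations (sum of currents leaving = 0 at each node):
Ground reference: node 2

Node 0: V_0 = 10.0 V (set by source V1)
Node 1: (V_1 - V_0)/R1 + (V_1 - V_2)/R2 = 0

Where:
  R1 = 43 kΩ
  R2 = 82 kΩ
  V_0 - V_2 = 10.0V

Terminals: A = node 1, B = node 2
Nodal analysis, taking node 2 as the 0 V reference.
Source V1 fixes V_0 = 10 V.
KCL at each unknown node (sum of currents leaving = 0; resistances in Ω):
  Node 1: (V_1 - 10)/43000 + (V_1 - 0)/82000 = 0
Collecting terms: 0.00003545 × V_1 = 0.0002326  =>  V_1 = 6.56 V
Power in each resistor, P = (ΔV)²/R:
  P_R1 = (10 - 6.56)²/43000 = 0.0002752 W
  P_R2 = (6.56 - 0)²/82000 = 0.0005248 W
P_total = P_R1 + P_R2 = 0.0008 W

Final answer: 0.0008 W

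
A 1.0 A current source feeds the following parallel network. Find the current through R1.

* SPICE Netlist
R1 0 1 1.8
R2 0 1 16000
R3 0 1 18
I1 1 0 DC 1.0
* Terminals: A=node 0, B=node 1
All resistors sit directly between nodes 0 and 1, so they are in parallel and share one voltage V; the full source current 1 A splits among them.
1/R_par = 1/1.8 + 1/16000 + 1/18 = 0.6112 S  =>  R_par = 1.636 Ω
V = I × R_par = 1 × 1.636 = 1.636 V
I_R1 = V/R1 = 1.636/1.8 = 0.909 A

Final answer: 0.909 A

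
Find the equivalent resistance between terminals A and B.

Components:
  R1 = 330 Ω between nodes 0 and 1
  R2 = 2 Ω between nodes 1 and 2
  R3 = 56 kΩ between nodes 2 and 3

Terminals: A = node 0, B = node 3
Reduce the network between node 0 (A) and node 3 (B) by series/parallel combination:
  Rs1 = R1 + R2 (series, joined only at node 1) = 330 + 2 = 332 Ω
  Rs2 = R3 + Rs1 (series, joined only at node 2) = 56000 + 332 = 56330 Ω
R_eq = 56.33 kΩ

Final answer: 56.33 kΩ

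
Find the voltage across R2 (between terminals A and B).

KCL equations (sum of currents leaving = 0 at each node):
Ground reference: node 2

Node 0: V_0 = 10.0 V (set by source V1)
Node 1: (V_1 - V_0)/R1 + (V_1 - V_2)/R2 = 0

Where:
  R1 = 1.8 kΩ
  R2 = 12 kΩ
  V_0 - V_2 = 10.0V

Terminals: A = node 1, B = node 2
R1 and R2 are in series across V1 (node 0 → node 1 → node 2), and the output A–B is taken across R2, so this is a voltage divider.
Series current: I = V1/(R1 + R2) = 10/(1800 + 12000) = 10/13800 = 0.0007246 A
V_R2 = I × R2 = V1 × R2/(R1 + R2) = 10 × 12000/13800 = 8.696 V

Final answer: 8.696 V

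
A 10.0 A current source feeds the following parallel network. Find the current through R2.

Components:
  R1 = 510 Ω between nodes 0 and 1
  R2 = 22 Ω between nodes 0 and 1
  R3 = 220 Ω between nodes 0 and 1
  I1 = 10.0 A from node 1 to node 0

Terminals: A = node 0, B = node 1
All resistors sit directly between nodes 0 and 1, so they are in parallel and share one voltage V; the full source current 10 A splits among them.
1/R_par = 1/510 + 1/22 + 1/220 = 0.05196 S  =>  R_par = 19.25 Ω
V = I × R_par = 10 × 19.25 = 192.5 V
I_R2 = V/R2 = 192.5/22 = 8.748 A

Final answer: 8.748 A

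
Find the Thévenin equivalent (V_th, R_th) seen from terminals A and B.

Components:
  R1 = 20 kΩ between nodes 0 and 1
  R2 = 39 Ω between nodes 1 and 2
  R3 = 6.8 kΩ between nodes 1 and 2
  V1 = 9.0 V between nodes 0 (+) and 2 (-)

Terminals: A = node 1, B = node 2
Step 1 — V_th is the open-circuit voltage V_A - V_B (nothing connected across the terminals).
Nodal analysis, taking node 2 as the 0 V reference.
Source V1 fixes V_0 = 9 V.
KCL at each unknown node (sum of currents leaving = 0; resistances in Ω):
  Node 1: (V_1 - 9)/20000 + (V_1 - 0)/39 + (V_1 - 0)/6800 = 0
Collecting terms: 0.02584 × V_1 = 0.00045  =>  V_1 = 0.01742 V
V_th = V_1 - V_2 = 0.01742 - 0 = 0.01742 V
Step 2 — R_th: zero the source — replace V1 by a short circuit (node 2 merges into node 0) — and find the resistance seen between A (node 1) and B (node 0).
Reduce the network between node 1 (A) and node 0 (B) by series/parallel combination:
  Rp1 = R1 ‖ R2 ‖ R3 (parallel, all between nodes 0 and 1) = 1/(1/20000 + 1/39 + 1/6800) = 38.7 Ω
R_th = 38.7 Ω

Final answer: V_th = 0.01742 V, R_th = 38.7 Ω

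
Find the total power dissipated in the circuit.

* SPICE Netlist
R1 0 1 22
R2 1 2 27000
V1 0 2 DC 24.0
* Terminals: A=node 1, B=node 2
Nodal analysis, taking node 2 as the 0 V reference.
Source V1 fixes V_0 = 24 V.
KCL at each unknown node (sum of currents leaving = 0; resistances in Ω):
  Node 1: (V_1 - 24)/22 + (V_1 - 0)/27000 = 0
Collecting terms: 0.04549 × V_1 = 1.091  =>  V_1 = 23.98 V
Power in each resistor, P = (ΔV)²/R:
  P_R1 = (24 - 23.98)²/22 = 0.00001735 W
  P_R2 = (23.98 - 0)²/27000 = 0.0213 W
P_total = P_R1 + P_R2 = 0.02132 W

Final answer: 0.02132 W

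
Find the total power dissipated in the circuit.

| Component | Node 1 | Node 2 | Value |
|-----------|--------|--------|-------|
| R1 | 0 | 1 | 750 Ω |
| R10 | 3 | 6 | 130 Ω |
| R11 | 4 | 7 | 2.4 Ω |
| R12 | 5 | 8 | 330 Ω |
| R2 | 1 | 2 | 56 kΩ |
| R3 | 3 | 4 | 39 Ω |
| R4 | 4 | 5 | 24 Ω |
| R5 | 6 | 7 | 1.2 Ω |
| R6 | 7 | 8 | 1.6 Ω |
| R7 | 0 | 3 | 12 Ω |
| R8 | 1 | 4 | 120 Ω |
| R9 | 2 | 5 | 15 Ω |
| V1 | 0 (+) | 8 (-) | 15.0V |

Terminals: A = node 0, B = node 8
Nodal analysis, taking node 8 as the 0 V reference.
Source V1 fixes V_0 = 15 V.
KCL at each unknown node (sum of currents leaving = 0; resistances in Ω):
  Node 1: (V_1 - 15)/750 + (V_1 - V_2)/56000 + (V_1 - V_4)/120 = 0
  Node 2: (V_2 - V_1)/56000 + (V_2 - V_5)/15 = 0
  Node 3: (V_3 - V_4)/39 + (V_3 - 15)/12 + (V_3 - V_6)/130 = 0
  Node 4: (V_4 - V_3)/39 + (V_4 - V_5)/24 + (V_4 - V_1)/120 + (V_4 - V_7)/2.4 = 0
  Node 5: (V_5 - V_4)/24 + (V_5 - V_2)/15 + (V_5 - 0)/330 = 0
  Node 6: (V_6 - V_7)/1.2 + (V_6 - V_3)/130 = 0
  Node 7: (V_7 - V_6)/1.2 + (V_7 - 0)/1.6 + (V_7 - V_4)/2.4 = 0
Collecting terms (coefficients in siemens):
  0.009685·V_1 - 0.00001786·V_2 - 0.008333·V_4 = 0.02
  0.06668·V_2 - 0.00001786·V_1 - 0.06667·V_5 = 0
  0.1167·V_3 - 0.02564·V_4 - 0.007692·V_6 = 1.25
  0.4923·V_4 - 0.008333·V_1 - 0.02564·V_3 - 0.04167·V_5 - 0.4167·V_7 = 0
  0.1114·V_5 - 0.06667·V_2 - 0.04167·V_4 = 0
  0.841·V_6 - 0.007692·V_3 - 0.8333·V_7 = 0
  1.875·V_7 - 0.4167·V_4 - 0.8333·V_6 = 0
Solving these 7 simultaneous equations (Gaussian elimination) gives:
  V_1 = 3.088 V, V_2 = 1.107 V, V_3 = 11.02 V, V_4 = 1.186 V
  V_5 = 1.106 V, V_6 = 0.6468 V, V_7 = 0.551 V
Power in each resistor, P = (ΔV)²/R:
  P_R1 = (15 - 3.088)²/750 = 0.1892 W
  P_R2 = (3.088 - 1.107)²/56000 = 0.00007006 W
  P_R3 = (11.02 - 1.186)²/39 = 2.478 W
  P_R4 = (1.186 - 1.106)²/24 = 0.0002642 W
  P_R5 = (0.6468 - 0.551)²/1.2 = 0.007637 W
  P_R6 = (0.551 - 0)²/1.6 = 0.1898 W
  P_R7 = (15 - 11.02)²/12 = 1.322 W
  P_R8 = (3.088 - 1.186)²/120 = 0.03014 W
  P_R9 = (1.107 - 1.106)²/15 = 0.00000001877 W
  P_R10 = (11.02 - 0.6468)²/130 = 0.8273 W
  P_R11 = (1.186 - 0.551)²/2.4 = 0.1681 W
  P_R12 = (1.106 - 0)²/330 = 0.00371 W
P_total = P_R1 + P_R2 + P_R3 + P_R4 + P_R5 + P_R6 + P_R7 + P_R8 + P_R9 + P_R10 + P_R11 + P_R12 = 5.216 W

Final answer: 5.216 W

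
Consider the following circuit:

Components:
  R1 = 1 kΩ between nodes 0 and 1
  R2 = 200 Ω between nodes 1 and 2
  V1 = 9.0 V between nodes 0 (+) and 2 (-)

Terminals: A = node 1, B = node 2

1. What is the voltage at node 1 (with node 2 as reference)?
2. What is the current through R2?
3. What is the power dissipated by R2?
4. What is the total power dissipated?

Nodal analysis, taking node 2 as the 0 V reference.
Source V1 fixes V_0 = 9 V.
KCL at each unknown node (sum of currents leaving = 0; resistances in Ω):
  Node 1: (V_1 - 9)/1000 + (V_1 - 0)/200 = 0
Collecting terms: 0.006 × V_1 = 0.009  =>  V_1 = 1.5 V
Part 1:
  Read off the nodal solution: V_1 = 1.5 V
Part 2:
  I_R2 = (V_1 - V_2)/R2 = (1.5 - 0)/200 = 0.0075 A
  Magnitude: I_R2 = 0.0075 A
Part 3:
  I_R2 = (V_1 - V_2)/R2 = (1.5 - 0)/200 = 0.0075 A
  P_R2 = I_R2² × R2 = (0.0075)² × 200 = 0.01125 W
Part 4:
  Power in each resistor, P = (ΔV)²/R:
    P_R1 = (9 - 1.5)²/1000 = 0.05625 W
    P_R2 = (1.5 - 0)²/200 = 0.01125 W
  P_total = P_R1 + P_R2 = 0.0675 W

Final answers:
1. V_1 = 1.5 V
2. I_R2 = 0.0075 A
3. P_R2 = 0.01125 W
4. P_total = 0.0675 W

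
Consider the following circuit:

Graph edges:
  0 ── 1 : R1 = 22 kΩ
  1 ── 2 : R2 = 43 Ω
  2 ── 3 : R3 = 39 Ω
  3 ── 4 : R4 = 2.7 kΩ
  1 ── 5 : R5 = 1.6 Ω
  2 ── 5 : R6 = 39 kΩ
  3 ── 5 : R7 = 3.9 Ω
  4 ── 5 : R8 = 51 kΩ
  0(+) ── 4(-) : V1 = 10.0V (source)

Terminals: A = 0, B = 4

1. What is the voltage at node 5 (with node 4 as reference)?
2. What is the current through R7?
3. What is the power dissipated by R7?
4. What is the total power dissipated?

Nodal analysis, taking node 4 as the 0 V reference.
Source V1 fixes V_0 = 10 V.
KCL at each unknown node (sum of currents leaving = 0; resistances in Ω):
  Node 1: (V_1 - 10)/22000 + (V_1 - V_2)/43 + (V_1 - V_5)/1.6 = 0
  Node 2: (V_2 - V_1)/43 + (V_2 - V_3)/39 + (V_2 - V_5)/39000 = 0
  Node 3: (V_3 - V_2)/39 + (V_3 - 0)/2700 + (V_3 - V_5)/3.9 = 0
  Node 5: (V_5 - V_1)/1.6 + (V_5 - V_2)/39000 + (V_5 - V_3)/3.9 + (V_5 - 0)/51000 = 0
Collecting terms (coefficients in siemens):
  0.6483·V_1 - 0.02326·V_2 - 0.625·V_5 = 0.0004545
  0.04892·V_2 - 0.02326·V_1 - 0.02564·V_3 - 0.00002564·V_5 = 0
  0.2824·V_3 - 0.02564·V_2 - 0.2564·V_5 = 0
  0.8815·V_5 - 0.625·V_1 - 0.00002564·V_2 - 0.2564·V_3 = 0
Solving these 4 simultaneous equations (Gaussian elimination) gives:
  V_1 = 1.046 V, V_2 = 1.045 V, V_3 = 1.044 V, V_5 = 1.045 V
Part 1:
  Read off the nodal solution: V_5 = 1.045 V
Part 2:
  I_R7 = (V_3 - V_5)/R7 = (1.044 - 1.045)/3.9 = -0.0003618 A
  Magnitude: I_R7 = 0.0003618 A
Part 3:
  I_R7 = (V_3 - V_5)/R7 = (1.044 - 1.045)/3.9 = -0.0003618 A
  P_R7 = I_R7² × R7 = (-0.0003618)² × 3.9 = 0.0000005106 W
Part 4:
  Power in each resistor, P = (ΔV)²/R:
    P_R1 = (10 - 1.046)²/22000 = 0.003645 W
    P_R2 = (1.046 - 1.045)²/43 = 0.00000002616 W
    P_R3 = (1.045 - 1.044)²/39 = 0.00000002375 W
    P_R4 = (1.044 - 0)²/2700 = 0.0004034 W
    P_R5 = (1.046 - 1.045)²/1.6 = 0.0000002339 W
    P_R6 = (1.045 - 1.045)²/39000 = 0.000000000005165 W
    P_R7 = (1.044 - 1.045)²/3.9 = 0.0000005106 W
    P_R8 = (0 - 1.045)²/51000 = 0.00002141 W
  P_total = P_R1 + P_R2 + P_R3 + P_R4 + P_R5 + P_R6 + P_R7 + P_R8 = 0.00407 W

Final answers:
1. V_5 = 1.045 V
2. I_R7 = 0.0003618 A
3. P_R7 = 5.106e-07 W
4. P_total = 0.00407 W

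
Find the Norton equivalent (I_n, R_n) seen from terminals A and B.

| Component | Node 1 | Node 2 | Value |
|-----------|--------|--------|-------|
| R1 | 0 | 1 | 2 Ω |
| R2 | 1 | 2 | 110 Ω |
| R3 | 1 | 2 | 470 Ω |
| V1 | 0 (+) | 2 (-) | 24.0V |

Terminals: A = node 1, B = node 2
Find the Thévenin equivalent first; then I_n = V_th/R_th and R_n = R_th.
Step 1 — V_th is the open-circuit voltage V_A - V_B (nothing connected across the terminals).
Nodal analysis, taking node 2 as the 0 V reference.
Source V1 fixes V_0 = 24 V.
KCL at each unknown node (sum of currents leaving = 0; resistances in Ω):
  Node 1: (V_1 - 24)/2 + (V_1 - 0)/110 + (V_1 - 0)/470 = 0
Collecting terms: 0.5112 × V_1 = 12  =>  V_1 = 23.47 V
V_th = V_1 - V_2 = 23.47 - 0 = 23.47 V
Step 2 — R_th: zero the source — replace V1 by a short circuit (node 2 merges into node 0) — and find the resistance seen between A (node 1) and B (node 0).
Reduce the network between node 1 (A) and node 0 (B) by series/parallel combination:
  Rp1 = R1 ‖ R2 ‖ R3 (parallel, all between nodes 0 and 1) = 1/(1/2 + 1/110 + 1/470) = 1.956 Ω
R_th = 1.956 Ω
I_n = V_th/R_th = 23.47/1.956 = 12 A, and R_n = R_th = 1.956 Ω

Final answer: I_n = 12 A, R_n = 1.956 Ω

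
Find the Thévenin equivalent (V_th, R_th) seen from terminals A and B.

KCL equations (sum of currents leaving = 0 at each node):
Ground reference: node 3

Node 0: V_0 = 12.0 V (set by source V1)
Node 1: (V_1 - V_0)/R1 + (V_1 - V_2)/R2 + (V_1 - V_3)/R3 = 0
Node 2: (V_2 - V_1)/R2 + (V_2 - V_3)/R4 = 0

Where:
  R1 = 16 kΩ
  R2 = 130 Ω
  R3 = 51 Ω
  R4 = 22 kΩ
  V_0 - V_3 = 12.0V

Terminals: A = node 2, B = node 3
Step 1 — V_th is the open-circuit voltage V_A - V_B (nothing connected across the terminals).
Nodal analysis, taking node 3 as the 0 V reference.
Source V1 fixes V_0 = 12 V.
KCL at each unknown node (sum of currents leaving = 0; resistances in Ω):
  Node 1: (V_1 - 12)/16000 + (V_1 - V_2)/130 + (V_1 - 0)/51 = 0
  Node 2: (V_2 - V_1)/130 + (V_2 - 0)/22000 = 0
Collecting terms (coefficients in siemens):
  0.02736·V_1 - 0.007692·V_2 = 0.00075
  0.007738·V_2 - 0.007692·V_1 = 0
Determinant D = (0.02736)(0.007738) - (-0.007692)(-0.007692) = 0.0001526
V_1 = [(0.00075)(0.007738) - (-0.007692)(0)]/D = 0.03804 V
V_2 = [(0.02736)(0) - (0.00075)(-0.007692)]/D = 0.03782 V
V_th = V_2 - V_3 = 0.03782 - 0 = 0.03782 V
Step 2 — R_th: zero the source — replace V1 by a short circuit (node 3 merges into node 0) — and find the resistance seen between A (node 2) and B (node 0).
Reduce the network between node 2 (A) and node 0 (B) by series/parallel combination:
  Rp1 = R1 ‖ R3 (parallel, both between nodes 0 and 1) = 1/(1/16000 + 1/51) = 50.84 Ω
  Rs1 = R2 + Rp1 (series, joined only at node 1) = 130 + 50.84 = 180.8 Ω
  Rp2 = R4 ‖ Rs1 (parallel, both between nodes 0 and 2) = 1/(1/22000 + 1/180.8) = 179.4 Ω
R_th = 179.4 Ω

Final answer: V_th = 0.03782 V, R_th = 179.4 Ω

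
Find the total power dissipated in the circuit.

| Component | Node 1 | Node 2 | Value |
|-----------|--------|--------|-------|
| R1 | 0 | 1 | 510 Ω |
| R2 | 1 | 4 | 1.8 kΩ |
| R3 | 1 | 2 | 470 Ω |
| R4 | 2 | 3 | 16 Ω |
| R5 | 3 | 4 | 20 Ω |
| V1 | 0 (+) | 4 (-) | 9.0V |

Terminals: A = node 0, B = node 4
Nodal analysis, taking node 4 as the 0 V reference.
Source V1 fixes V_0 = 9 V.
KCL at each unknown node (sum of currents leaving = 0; resistances in Ω):
  Node 1: (V_1 - 9)/510 + (V_1 - 0)/1800 + (V_1 - V_2)/470 = 0
  Node 2: (V_2 - V_1)/470 + (V_2 - V_3)/16 = 0
  Node 3: (V_3 - V_2)/16 + (V_3 - 0)/20 = 0
Collecting terms (coefficients in siemens):
  0.004644·V_1 - 0.002128·V_2 = 0.01765
  0.06463·V_2 - 0.002128·V_1 - 0.0625·V_3 = 0
  0.1125·V_3 - 0.0625·V_2 = 0
Solving these 3 simultaneous equations (Gaussian elimination) gives:
  V_1 = 3.928 V, V_2 = 0.2795 V, V_3 = 0.1553 V
Power in each resistor, P = (ΔV)²/R:
  P_R1 = (9 - 3.928)²/510 = 0.05044 W
  P_R2 = (3.928 - 0)²/1800 = 0.008572 W
  P_R3 = (3.928 - 0.2795)²/470 = 0.02832 W
  P_R4 = (0.2795 - 0.1553)²/16 = 0.0009642 W
  P_R5 = (0.1553 - 0)²/20 = 0.001205 W
P_total = P_R1 + P_R2 + P_R3 + P_R4 + P_R5 = 0.08951 W

Final answer: 0.08951 W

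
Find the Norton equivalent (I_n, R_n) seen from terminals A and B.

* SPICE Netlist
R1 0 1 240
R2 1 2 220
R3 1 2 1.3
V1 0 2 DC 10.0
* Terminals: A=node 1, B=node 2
Find the Thévenin equivalent first; then I_n = V_th/R_th and R_n = R_th.
Step 1 — V_th is the open-circuit voltage V_A - V_B (nothing connected across the terminals).
Nodal analysis, taking node 2 as the 0 V reference.
Source V1 fixes V_0 = 10 V.
KCL at each unknown node (sum of currents leaving = 0; resistances in Ω):
  Node 1: (V_1 - 10)/240 + (V_1 - 0)/220 + (V_1 - 0)/1.3 = 0
Collecting terms: 0.7779 × V_1 = 0.04167  =>  V_1 = 0.05356 V
V_th = V_1 - V_2 = 0.05356 - 0 = 0.05356 V
Step 2 — R_th: zero the source — replace V1 by a short circuit (node 2 merges into node 0) — and find the resistance seen between A (node 1) and B (node 0).
Reduce the network between node 1 (A) and node 0 (B) by series/parallel combination:
  Rp1 = R1 ‖ R2 ‖ R3 (parallel, all between nodes 0 and 1) = 1/(1/240 + 1/220 + 1/1.3) = 1.285 Ω
R_th = 1.285 Ω
I_n = V_th/R_th = 0.05356/1.285 = 0.04167 A, and R_n = R_th = 1.285 Ω

Final answer: I_n = 0.04167 A, R_n = 1.285 Ω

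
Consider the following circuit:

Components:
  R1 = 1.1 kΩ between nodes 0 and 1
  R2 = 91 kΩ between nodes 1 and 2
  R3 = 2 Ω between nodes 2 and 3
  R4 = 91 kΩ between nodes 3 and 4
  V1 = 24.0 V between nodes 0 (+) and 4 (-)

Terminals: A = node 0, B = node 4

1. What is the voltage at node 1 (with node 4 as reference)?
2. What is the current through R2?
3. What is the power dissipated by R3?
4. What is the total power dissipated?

Nodal analysis, taking node 4 as the 0 V reference.
Source V1 fixes V_0 = 24 V.
KCL at each unknown node (sum of currents leaving = 0; resistances in Ω):
  Node 1: (V_1 - 24)/1100 + (V_1 - V_2)/91000 = 0
  Node 2: (V_2 - V_1)/91000 + (V_2 - V_3)/2 = 0
  Node 3: (V_3 - V_2)/2 + (V_3 - 0)/91000 = 0
Collecting terms (coefficients in siemens):
  0.0009201·V_1 - 0.00001099·V_2 = 0.02182
  0.5·V_2 - 0.00001099·V_1 - 0.5·V_3 = 0
  0.5·V_3 - 0.5·V_2 = 0
Solving these 3 simultaneous equations (Gaussian elimination) gives:
  V_1 = 23.86 V, V_2 = 11.93 V, V_3 = 11.93 V
Part 1:
  Read off the nodal solution: V_1 = 23.86 V
Part 2:
  I_R2 = (V_1 - V_2)/R2 = (23.86 - 11.93)/91000 = 0.0001311 A
  Magnitude: I_R2 = 0.0001311 A
Part 3:
  I_R3 = (V_2 - V_3)/R3 = (11.93 - 11.93)/2 = 0.0001311 A
  P_R3 = I_R3² × R3 = (0.0001311)² × 2 = 0.00000003436 W
Part 4:
  Power in each resistor, P = (ΔV)²/R:
    P_R1 = (24 - 23.86)²/1100 = 0.0000189 W
    P_R2 = (23.86 - 11.93)²/91000 = 0.001563 W
    P_R3 = (11.93 - 11.93)²/2 = 0.00000003436 W
    P_R4 = (11.93 - 0)²/91000 = 0.001563 W
  P_total = P_R1 + P_R2 + P_R3 + P_R4 = 0.003146 W

Final answers:
1. V_1 = 23.86 V
2. I_R2 = 0.0001311 A
3. P_R3 = 3.436e-08 W
4. P_total = 0.003146 W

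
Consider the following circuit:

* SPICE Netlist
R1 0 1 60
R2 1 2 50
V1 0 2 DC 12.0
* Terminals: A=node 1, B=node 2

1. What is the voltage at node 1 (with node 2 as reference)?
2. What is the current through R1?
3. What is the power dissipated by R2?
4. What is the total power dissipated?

Nodal analysis, taking node 2 as the 0 V reference.
Source V1 fixes V_0 = 12 V.
KCL at each unknown node (sum of currents leaving = 0; resistances in Ω):
  Node 1: (V_1 - 12)/60 + (V_1 - 0)/50 = 0
Collecting terms: 0.03667 × V_1 = 0.2  =>  V_1 = 5.455 V
Part 1:
  Read off the nodal solution: V_1 = 5.455 V
Part 2:
  I_R1 = (V_0 - V_1)/R1 = (12 - 5.455)/60 = 0.1091 A
  Magnitude: I_R1 = 0.1091 A
Part 3:
  I_R2 = (V_1 - V_2)/R2 = (5.455 - 0)/50 = 0.1091 A
  P_R2 = I_R2² × R2 = (0.1091)² × 50 = 0.595 W
Part 4:
  Power in each resistor, P = (ΔV)²/R:
    P_R1 = (12 - 5.455)²/60 = 0.714 W
    P_R2 = (5.455 - 0)²/50 = 0.595 W
  P_total = P_R1 + P_R2 = 1.309 W

Final answers:
1. V_1 = 5.455 V
2. I_R1 = 0.1091 A
3. P_R2 = 0.595 W
4. P_total = 1.309 W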